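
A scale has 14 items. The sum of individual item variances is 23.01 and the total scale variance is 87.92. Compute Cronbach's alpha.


alpha = (k/(k-1)) * (1 - sum(si^2)/s_total^2)
= (14/13) * (1 - 23.01/87.92)
alpha = 0.7951

0.7951


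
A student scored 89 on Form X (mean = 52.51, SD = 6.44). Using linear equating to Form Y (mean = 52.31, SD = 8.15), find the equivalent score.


slope = SD_Y / SD_X = 8.15 / 6.44 ~ 1.2655
intercept = mean_Y - slope * mean_X = 52.31 - (8.15 / 6.44) * 52.51 ~ -14.1429
Y = slope * X + intercept. To avoid rounding drift from the rounded slope/intercept, evaluate the equivalent form Y = mean_Y + SD_Y * (X - mean_X) / SD_X at full precision:
Y = 52.31 + 8.15 * (89 - 52.51) / 6.44
Y = 52.31 + 8.15 * 36.49 / 6.44
Y = 52.31 + 297.3935 / 6.44
Y = 52.31 + 46.1791
Y = 98.4891

98.4891


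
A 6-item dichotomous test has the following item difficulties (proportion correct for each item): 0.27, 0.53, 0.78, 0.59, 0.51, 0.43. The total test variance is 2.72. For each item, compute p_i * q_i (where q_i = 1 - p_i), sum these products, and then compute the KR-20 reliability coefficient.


For each item, compute p_i * q_i:
  Item 1: 0.27 * 0.73 = 0.1971
  Item 2: 0.53 * 0.47 = 0.2491
  Item 3: 0.78 * 0.22 = 0.1716
  Item 4: 0.59 * 0.41 = 0.2419
  Item 5: 0.51 * 0.49 = 0.2499
  Item 6: 0.43 * 0.57 = 0.2451
Sum(p_i * q_i) = 0.1971 + 0.2491 + 0.1716 + 0.2419 + 0.2499 + 0.2451 = 1.3547
KR-20 = (k/(k-1)) * (1 - Sum(p_i*q_i) / Var_total)
= (6/5) * (1 - 1.3547/2.72)
= 1.2 * 0.5019
KR-20 = 0.6023

0.6023


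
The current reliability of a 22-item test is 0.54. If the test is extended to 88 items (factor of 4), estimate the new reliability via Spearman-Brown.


r_new = (n * rxx) / (1 + (n-1) * rxx)
r_new = (4 * 0.54) / (1 + 3 * 0.54)
r_new = 2.16 / 2.62
r_new = 0.8244

0.8244


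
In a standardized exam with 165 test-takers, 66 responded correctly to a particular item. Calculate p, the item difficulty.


Item difficulty p = number correct / total examinees
p = 66 / 165
p = 0.4

0.4


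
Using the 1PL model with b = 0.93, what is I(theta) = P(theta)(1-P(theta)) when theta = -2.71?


P = 1/(1+exp(-(-2.71-0.93))) = 0.0256
I = P*(1-P) = 0.0256 * 0.9744
I = 0.0249

0.0249


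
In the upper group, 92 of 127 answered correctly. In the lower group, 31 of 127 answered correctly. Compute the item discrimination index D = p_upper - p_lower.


p_upper = 92/127 = 0.7244
p_lower = 31/127 = 0.2441
D = 0.7244 - 0.2441 = 0.4803

0.4803


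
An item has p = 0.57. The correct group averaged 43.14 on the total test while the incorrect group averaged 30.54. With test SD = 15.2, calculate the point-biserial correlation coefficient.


q = 1 - p = 0.43
rpb = ((M1 - M0) / SD) * sqrt(p * q)
rpb = ((43.14 - 30.54) / 15.2) * sqrt(0.57 * 0.43)
rpb = 0.4104

0.4104


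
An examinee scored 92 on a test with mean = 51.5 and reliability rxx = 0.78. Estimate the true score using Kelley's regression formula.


T_est = rxx * X + (1 - rxx) * mean
T_est = 0.78 * 92 + 0.22 * 51.5
T_est = 71.76 + 11.33
T_est = 83.09

83.09


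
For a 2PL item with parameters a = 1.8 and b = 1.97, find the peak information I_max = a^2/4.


For 2PL, max info at theta = b = 1.97
I_max = a^2 / 4 = 1.8^2 / 4
= 3.24 / 4
I_max = 0.81

0.81


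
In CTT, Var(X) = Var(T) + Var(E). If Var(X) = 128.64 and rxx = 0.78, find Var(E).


var_true = rxx * var_obs = 0.78 * 128.64 = 100.3392
var_error = var_obs - var_true
var_error = 128.64 - 100.3392
var_error = 28.3008

28.3008


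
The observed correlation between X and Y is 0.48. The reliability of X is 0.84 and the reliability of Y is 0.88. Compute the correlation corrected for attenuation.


r_corrected = rxy / sqrt(rxx * ryy)
= 0.48 / sqrt(0.84 * 0.88)
= 0.48 / sqrt(0.7392)
= 0.48 / 0.859767
r_corrected = 0.5583

0.5583


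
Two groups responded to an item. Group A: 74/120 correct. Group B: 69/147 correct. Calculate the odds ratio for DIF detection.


Odds_A = 74/46 = 1.6087
Odds_B = 69/78 = 0.8846
OR = Odds_A / Odds_B = 1.6087 / 0.8846
Exactly, OR = (74 * 78) / (46 * 69) = 5772 / 3174
OR = 1.8185

1.8185


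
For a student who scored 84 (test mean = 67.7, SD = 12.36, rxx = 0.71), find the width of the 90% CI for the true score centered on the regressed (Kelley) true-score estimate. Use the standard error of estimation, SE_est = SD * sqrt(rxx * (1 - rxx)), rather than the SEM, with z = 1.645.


True score estimate = 0.71*84 + 0.29*67.7 = 79.273
SE_est = SD * sqrt(rxx * (1 - rxx)) = 12.36 * sqrt(0.71 * 0.29) = 12.36 * sqrt(0.2059) = 5.608499
CI = T_est +/- z * SE_est, so width = 2 * z * SE_est = 2 * 1.645 * 5.608499
Width = 18.452

18.452


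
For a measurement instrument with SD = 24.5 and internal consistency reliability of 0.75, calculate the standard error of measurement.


SEM = SD * sqrt(1 - rxx)
SEM = 24.5 * sqrt(1 - 0.75)
SEM = 24.5 * sqrt(0.25) = 24.5 * 0.5
SEM = 12.25

12.25


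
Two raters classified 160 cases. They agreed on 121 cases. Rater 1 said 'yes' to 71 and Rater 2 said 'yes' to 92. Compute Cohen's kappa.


P_o = 121/160 = 0.75625
P_e = (71*92 + 89*68) / 25600 = 0.491563
kappa = (P_o - P_e) / (1 - P_e)
kappa = (0.75625 - 0.491563) / (1 - 0.491563)
kappa = 0.5206

0.5206


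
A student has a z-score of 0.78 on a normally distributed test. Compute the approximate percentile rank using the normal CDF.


CDF(z) = 0.5 * (1 + erf(z/sqrt(2)))
erf(0.5515) = 0.5646
CDF = 0.7823
Percentile rank = 0.7823 * 100 = 78.23

78.23


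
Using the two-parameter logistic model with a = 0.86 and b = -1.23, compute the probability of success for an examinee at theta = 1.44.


a*(theta - b) = 0.86 * (1.44 - -1.23) = 2.2962
exp(-2.2962) = 0.1006
P = 1 / (1 + 0.1006)
P = 0.9086

0.9086


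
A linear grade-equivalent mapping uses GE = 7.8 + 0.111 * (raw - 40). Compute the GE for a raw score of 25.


raw - median = 25 - 40 = -15
slope * diff = 0.111 * -15 = -1.665
GE = 7.8 + -1.665
GE = 6.135

6.135


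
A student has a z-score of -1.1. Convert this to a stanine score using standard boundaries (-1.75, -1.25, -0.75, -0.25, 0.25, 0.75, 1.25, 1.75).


Stanine boundaries: [-1.75, -1.25, -0.75, -0.25, 0.25, 0.75, 1.25, 1.75]
z = -1.1
Check each boundary:
  z >= -1.75 -> could be stanine 2
  z >= -1.25 -> could be stanine 3
  z < -0.75
  z < -0.25
  z < 0.25
  z < 0.75
  z < 1.25
  z < 1.75
Highest qualifying boundary gives stanine = 3

3


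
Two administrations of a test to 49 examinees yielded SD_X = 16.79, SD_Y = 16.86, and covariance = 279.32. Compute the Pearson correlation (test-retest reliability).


r = cov(X,Y) / (SD_X * SD_Y)
r = 279.32 / (16.79 * 16.86)
r = 279.32 / 283.0794
r = 0.9867

0.9867


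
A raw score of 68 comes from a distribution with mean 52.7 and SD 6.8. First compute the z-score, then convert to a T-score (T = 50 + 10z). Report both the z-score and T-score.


z = (X - mean) / SD = (68 - 52.7) / 6.8
z = 15.3 / 6.8
z = 2.25
T-score = T = 50 + 10z
Carry z at full precision (z = 15.3 / 6.8) into the conversion:
T-score = 50 + 10 * (15.3 / 6.8) = 50 + 153 / 6.8
T-score = 50 + 22.5
T-score = 72.5

72.5


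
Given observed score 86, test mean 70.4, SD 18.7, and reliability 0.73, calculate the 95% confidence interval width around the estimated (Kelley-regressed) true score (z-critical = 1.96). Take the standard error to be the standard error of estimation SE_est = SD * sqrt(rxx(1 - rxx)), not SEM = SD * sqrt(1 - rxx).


True score estimate = 0.73*86 + 0.27*70.4 = 81.788
SE_est = SD * sqrt(rxx * (1 - rxx)) = 18.7 * sqrt(0.73 * 0.27) = 18.7 * sqrt(0.1971) = 8.302042
CI = T_est +/- z * SE_est, so width = 2 * z * SE_est = 2 * 1.96 * 8.302042
Width = 32.544

32.544


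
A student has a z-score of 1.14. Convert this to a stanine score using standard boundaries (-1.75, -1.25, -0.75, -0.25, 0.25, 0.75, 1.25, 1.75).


Stanine boundaries: [-1.75, -1.25, -0.75, -0.25, 0.25, 0.75, 1.25, 1.75]
z = 1.14
Check each boundary:
  z >= -1.75 -> could be stanine 2
  z >= -1.25 -> could be stanine 3
  z >= -0.75 -> could be stanine 4
  z >= -0.25 -> could be stanine 5
  z >= 0.25 -> could be stanine 6
  z >= 0.75 -> could be stanine 7
  z < 1.25
  z < 1.75
Highest qualifying boundary gives stanine = 7

7


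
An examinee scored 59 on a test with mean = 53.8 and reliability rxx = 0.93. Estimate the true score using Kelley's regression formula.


T_est = rxx * X + (1 - rxx) * mean
T_est = 0.93 * 59 + 0.07 * 53.8
T_est = 54.87 + 3.766
T_est = 58.636

58.636


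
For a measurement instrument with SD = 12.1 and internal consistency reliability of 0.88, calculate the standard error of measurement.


SEM = SD * sqrt(1 - rxx)
SEM = 12.1 * sqrt(1 - 0.88)
SEM = 12.1 * sqrt(0.12) = 12.1 * 0.34641
SEM = 4.1916

4.1916


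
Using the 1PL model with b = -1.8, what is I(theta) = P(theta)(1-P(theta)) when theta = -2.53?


P = 1/(1+exp(-(-2.53--1.8))) = 0.3252
I = P*(1-P) = 0.3252 * 0.6748
I = 0.2194

0.2194


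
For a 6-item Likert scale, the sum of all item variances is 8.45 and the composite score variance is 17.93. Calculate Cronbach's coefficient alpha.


alpha = (k/(k-1)) * (1 - sum(si^2)/s_total^2)
= (6/5) * (1 - 8.45/17.93)
alpha = 0.6345

0.6345


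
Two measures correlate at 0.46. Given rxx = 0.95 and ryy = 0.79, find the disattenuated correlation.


r_corrected = rxy / sqrt(rxx * ryy)
= 0.46 / sqrt(0.95 * 0.79)
= 0.46 / sqrt(0.7505)
= 0.46 / 0.866314
r_corrected = 0.531

0.531


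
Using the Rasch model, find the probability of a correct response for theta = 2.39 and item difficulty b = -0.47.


theta - b = 2.39 - -0.47 = 2.86
exp(-(theta - b)) = exp(-2.86) = 0.0573
P = 1 / (1 + 0.0573)
P = 0.9458

0.9458


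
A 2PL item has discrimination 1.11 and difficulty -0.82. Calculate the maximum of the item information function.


For 2PL, max info at theta = b = -0.82
I_max = a^2 / 4 = 1.11^2 / 4
= 1.2321 / 4
I_max = 0.308

0.308


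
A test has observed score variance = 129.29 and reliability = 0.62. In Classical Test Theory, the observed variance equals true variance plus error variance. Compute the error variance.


var_true = rxx * var_obs = 0.62 * 129.29 = 80.1598
var_error = var_obs - var_true
var_error = 129.29 - 80.1598
var_error = 49.1302

49.1302


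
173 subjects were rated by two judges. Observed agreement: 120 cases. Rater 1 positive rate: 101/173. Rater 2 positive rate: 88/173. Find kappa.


P_o = 120/173 = 0.693642
P_e = (101*88 + 72*85) / 29929 = 0.501453
kappa = (P_o - P_e) / (1 - P_e)
kappa = (0.693642 - 0.501453) / (1 - 0.501453)
kappa = 0.3855

0.3855


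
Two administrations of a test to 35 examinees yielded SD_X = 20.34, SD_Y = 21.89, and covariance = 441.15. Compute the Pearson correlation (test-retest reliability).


r = cov(X,Y) / (SD_X * SD_Y)
r = 441.15 / (20.34 * 21.89)
r = 441.15 / 445.2426
r = 0.9908

0.9908


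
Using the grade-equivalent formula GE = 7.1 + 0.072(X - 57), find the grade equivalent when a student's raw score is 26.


raw - median = 26 - 57 = -31
slope * diff = 0.072 * -31 = -2.232
GE = 7.1 + -2.232
GE = 4.868

4.868


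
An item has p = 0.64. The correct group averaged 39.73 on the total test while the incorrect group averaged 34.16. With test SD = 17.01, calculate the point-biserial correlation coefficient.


q = 1 - p = 0.36
rpb = ((M1 - M0) / SD) * sqrt(p * q)
rpb = ((39.73 - 34.16) / 17.01) * sqrt(0.64 * 0.36)
rpb = 0.1572

0.1572


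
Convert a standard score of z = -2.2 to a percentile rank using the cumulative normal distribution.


CDF(z) = 0.5 * (1 + erf(z/sqrt(2)))
erf(-1.5556) = -0.9722
CDF = 0.0139
Percentile rank = 0.0139 * 100 = 1.39

1.39


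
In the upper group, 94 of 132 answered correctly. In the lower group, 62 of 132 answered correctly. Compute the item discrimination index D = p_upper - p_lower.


p_upper = 94/132 = 0.7121
p_lower = 62/132 = 0.4697
D = 0.7121 - 0.4697 = 0.2424

0.2424


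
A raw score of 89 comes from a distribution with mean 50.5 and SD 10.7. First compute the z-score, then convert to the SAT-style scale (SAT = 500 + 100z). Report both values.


z = (X - mean) / SD = (89 - 50.5) / 10.7
z = 38.5 / 10.7
z = 3.5981
SAT-scale = SAT = 500 + 100z
Carry z at full precision (z = 38.5 / 10.7) into the conversion:
SAT-scale = 500 + 100 * (38.5 / 10.7) = 500 + 3850 / 10.7
SAT-scale = 500 + 359.8131
SAT-scale = 859.8131

859.8131


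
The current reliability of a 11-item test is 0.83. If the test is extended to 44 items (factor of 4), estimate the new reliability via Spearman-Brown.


r_new = (n * rxx) / (1 + (n-1) * rxx)
r_new = (4 * 0.83) / (1 + 3 * 0.83)
r_new = 3.32 / 3.49
r_new = 0.9513

0.9513


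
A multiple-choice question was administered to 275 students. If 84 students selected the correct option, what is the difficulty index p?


Item difficulty p = number correct / total examinees
p = 84 / 275
p = 0.3055

0.3055


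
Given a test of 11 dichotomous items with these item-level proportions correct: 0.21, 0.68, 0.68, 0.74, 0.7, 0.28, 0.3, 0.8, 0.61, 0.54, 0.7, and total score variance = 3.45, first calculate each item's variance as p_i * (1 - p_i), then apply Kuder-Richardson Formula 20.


For each item, compute p_i * q_i:
  Item 1: 0.21 * 0.79 = 0.1659
  Item 2: 0.68 * 0.32 = 0.2176
  Item 3: 0.68 * 0.32 = 0.2176
  Item 4: 0.74 * 0.26 = 0.1924
  Item 5: 0.7 * 0.3 = 0.21
  Item 6: 0.28 * 0.72 = 0.2016
  Item 7: 0.3 * 0.7 = 0.21
  Item 8: 0.8 * 0.2 = 0.16
  Item 9: 0.61 * 0.39 = 0.2379
  Item 10: 0.54 * 0.46 = 0.2484
  Item 11: 0.7 * 0.3 = 0.21
Sum(p_i * q_i) = 0.1659 + 0.2176 + 0.2176 + 0.1924 + 0.21 + 0.2016 + 0.21 + 0.16 + 0.2379 + 0.2484 + 0.21 = 2.2714
KR-20 = (k/(k-1)) * (1 - Sum(p_i*q_i) / Var_total)
= (11/10) * (1 - 2.2714/3.45)
= 1.1 * 0.3416
KR-20 = 0.3758

0.3758


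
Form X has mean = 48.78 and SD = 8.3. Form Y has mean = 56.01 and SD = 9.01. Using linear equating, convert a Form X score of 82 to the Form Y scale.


slope = SD_Y / SD_X = 9.01 / 8.3 ~ 1.0855
intercept = mean_Y - slope * mean_X = 56.01 - (9.01 / 8.3) * 48.78 ~ 3.0573
Y = slope * X + intercept. To avoid rounding drift from the rounded slope/intercept, evaluate the equivalent form Y = mean_Y + SD_Y * (X - mean_X) / SD_X at full precision:
Y = 56.01 + 9.01 * (82 - 48.78) / 8.3
Y = 56.01 + 9.01 * 33.22 / 8.3
Y = 56.01 + 299.3122 / 8.3
Y = 56.01 + 36.0617
Y = 92.0717

92.0717


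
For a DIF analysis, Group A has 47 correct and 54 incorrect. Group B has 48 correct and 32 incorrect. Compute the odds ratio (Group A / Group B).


Odds_A = 47/54 = 0.8704
Odds_B = 48/32 = 1.5
OR = Odds_A / Odds_B = 0.8704 / 1.5
Exactly, OR = (47 * 32) / (54 * 48) = 1504 / 2592
OR = 0.5802

0.5802


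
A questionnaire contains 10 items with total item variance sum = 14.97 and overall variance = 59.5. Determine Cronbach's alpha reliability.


alpha = (k/(k-1)) * (1 - sum(si^2)/s_total^2)
= (10/9) * (1 - 14.97/59.5)
alpha = 0.8316

0.8316


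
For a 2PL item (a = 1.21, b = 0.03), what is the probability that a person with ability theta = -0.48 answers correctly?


a*(theta - b) = 1.21 * (-0.48 - 0.03) = -0.6171
exp(--0.6171) = 1.8535
P = 1 / (1 + 1.8535)
P = 0.3504

0.3504


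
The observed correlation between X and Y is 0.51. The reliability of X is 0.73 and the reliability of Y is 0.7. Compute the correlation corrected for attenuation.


r_corrected = rxy / sqrt(rxx * ryy)
= 0.51 / sqrt(0.73 * 0.7)
= 0.51 / sqrt(0.511)
= 0.51 / 0.714843
r_corrected = 0.7134

0.7134


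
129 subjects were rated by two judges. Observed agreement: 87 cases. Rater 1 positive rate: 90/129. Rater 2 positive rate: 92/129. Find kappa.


P_o = 87/129 = 0.674419
P_e = (90*92 + 39*37) / 16641 = 0.58428
kappa = (P_o - P_e) / (1 - P_e)
kappa = (0.674419 - 0.58428) / (1 - 0.58428)
kappa = 0.2168

0.2168


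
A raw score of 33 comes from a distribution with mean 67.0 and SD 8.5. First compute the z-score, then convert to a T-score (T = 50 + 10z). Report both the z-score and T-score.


z = (X - mean) / SD = (33 - 67.0) / 8.5
z = -34.0 / 8.5
z = -4.0
T-score = T = 50 + 10z
Carry z at full precision (z = -34.0 / 8.5) into the conversion:
T-score = 50 + 10 * (-34.0 / 8.5) = 50 + -340 / 8.5
T-score = 50 + -40.0
T-score = 10.0

10.0


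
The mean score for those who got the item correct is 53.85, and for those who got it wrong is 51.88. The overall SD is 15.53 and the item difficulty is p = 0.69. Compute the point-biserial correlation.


q = 1 - p = 0.31
rpb = ((M1 - M0) / SD) * sqrt(p * q)
rpb = ((53.85 - 51.88) / 15.53) * sqrt(0.69 * 0.31)
rpb = 0.0587

0.0587


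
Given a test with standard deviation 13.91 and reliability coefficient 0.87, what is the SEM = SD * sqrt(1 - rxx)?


SEM = SD * sqrt(1 - rxx)
SEM = 13.91 * sqrt(1 - 0.87)
SEM = 13.91 * sqrt(0.13) = 13.91 * 0.360555
SEM = 5.0153

5.0153


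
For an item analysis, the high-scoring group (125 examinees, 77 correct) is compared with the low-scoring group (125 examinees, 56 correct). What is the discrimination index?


p_upper = 77/125 = 0.616
p_lower = 56/125 = 0.448
D = 0.616 - 0.448 = 0.168

0.168


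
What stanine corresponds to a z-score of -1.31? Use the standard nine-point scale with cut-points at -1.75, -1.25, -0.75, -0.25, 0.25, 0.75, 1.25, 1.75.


Stanine boundaries: [-1.75, -1.25, -0.75, -0.25, 0.25, 0.75, 1.25, 1.75]
z = -1.31
Check each boundary:
  z >= -1.75 -> could be stanine 2
  z < -1.25
  z < -0.75
  z < -0.25
  z < 0.25
  z < 0.75
  z < 1.25
  z < 1.75
Highest qualifying boundary gives stanine = 2

2


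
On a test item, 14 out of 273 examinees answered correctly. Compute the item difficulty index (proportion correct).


Item difficulty p = number correct / total examinees
p = 14 / 273
p = 0.0513

0.0513


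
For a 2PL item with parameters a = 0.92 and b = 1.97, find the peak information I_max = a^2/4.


For 2PL, max info at theta = b = 1.97
I_max = a^2 / 4 = 0.92^2 / 4
= 0.8464 / 4
I_max = 0.2116

0.2116


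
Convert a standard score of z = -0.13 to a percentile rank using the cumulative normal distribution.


CDF(z) = 0.5 * (1 + erf(z/sqrt(2)))
erf(-0.0919) = -0.1034
CDF = 0.4483
Percentile rank = 0.4483 * 100 = 44.83

44.83


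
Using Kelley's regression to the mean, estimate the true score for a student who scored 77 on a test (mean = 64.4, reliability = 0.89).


T_est = rxx * X + (1 - rxx) * mean
T_est = 0.89 * 77 + 0.11 * 64.4
T_est = 68.53 + 7.084
T_est = 75.614

75.614


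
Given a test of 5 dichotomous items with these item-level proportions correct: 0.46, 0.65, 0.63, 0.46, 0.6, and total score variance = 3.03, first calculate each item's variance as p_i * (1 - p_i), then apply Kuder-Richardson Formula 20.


For each item, compute p_i * q_i:
  Item 1: 0.46 * 0.54 = 0.2484
  Item 2: 0.65 * 0.35 = 0.2275
  Item 3: 0.63 * 0.37 = 0.2331
  Item 4: 0.46 * 0.54 = 0.2484
  Item 5: 0.6 * 0.4 = 0.24
Sum(p_i * q_i) = 0.2484 + 0.2275 + 0.2331 + 0.2484 + 0.24 = 1.1974
KR-20 = (k/(k-1)) * (1 - Sum(p_i*q_i) / Var_total)
= (5/4) * (1 - 1.1974/3.03)
= 1.25 * 0.6048
KR-20 = 0.756

0.756


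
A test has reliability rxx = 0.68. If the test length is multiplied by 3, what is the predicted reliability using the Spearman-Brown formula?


r_new = (n * rxx) / (1 + (n-1) * rxx)
r_new = (3 * 0.68) / (1 + 2 * 0.68)
r_new = 2.04 / 2.36
r_new = 0.8644

0.8644


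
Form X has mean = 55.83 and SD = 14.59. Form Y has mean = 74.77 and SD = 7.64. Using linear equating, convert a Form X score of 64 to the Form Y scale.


slope = SD_Y / SD_X = 7.64 / 14.59 ~ 0.5236
intercept = mean_Y - slope * mean_X = 74.77 - (7.64 / 14.59) * 55.83 ~ 45.5348
Y = slope * X + intercept. To avoid rounding drift from the rounded slope/intercept, evaluate the equivalent form Y = mean_Y + SD_Y * (X - mean_X) / SD_X at full precision:
Y = 74.77 + 7.64 * (64 - 55.83) / 14.59
Y = 74.77 + 7.64 * 8.17 / 14.59
Y = 74.77 + 62.4188 / 14.59
Y = 74.77 + 4.2782
Y = 79.0482

79.0482


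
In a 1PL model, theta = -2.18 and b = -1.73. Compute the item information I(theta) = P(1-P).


P = 1/(1+exp(-(-2.18--1.73))) = 0.3894
I = P*(1-P) = 0.3894 * 0.6106
I = 0.2378

0.2378


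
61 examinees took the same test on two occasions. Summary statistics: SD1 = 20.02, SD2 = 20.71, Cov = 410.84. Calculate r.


r = cov(X,Y) / (SD_X * SD_Y)
r = 410.84 / (20.02 * 20.71)
r = 410.84 / 414.6142
r = 0.9909

0.9909


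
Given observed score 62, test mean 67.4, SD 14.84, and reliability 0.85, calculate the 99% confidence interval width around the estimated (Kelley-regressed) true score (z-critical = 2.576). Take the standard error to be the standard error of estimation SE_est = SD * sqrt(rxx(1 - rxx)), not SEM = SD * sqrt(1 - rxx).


True score estimate = 0.85*62 + 0.15*67.4 = 62.81
SE_est = SD * sqrt(rxx * (1 - rxx)) = 14.84 * sqrt(0.85 * 0.15) = 14.84 * sqrt(0.1275) = 5.29894
CI = T_est +/- z * SE_est, so width = 2 * z * SE_est = 2 * 2.576 * 5.29894
Width = 27.3001

27.3001


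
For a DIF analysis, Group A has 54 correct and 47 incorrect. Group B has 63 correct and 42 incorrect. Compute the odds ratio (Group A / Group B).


Odds_A = 54/47 = 1.1489
Odds_B = 63/42 = 1.5
OR = Odds_A / Odds_B = 1.1489 / 1.5
Exactly, OR = (54 * 42) / (47 * 63) = 2268 / 2961
OR = 0.766

0.766


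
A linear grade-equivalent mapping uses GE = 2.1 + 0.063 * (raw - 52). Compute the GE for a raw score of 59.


raw - median = 59 - 52 = 7
slope * diff = 0.063 * 7 = 0.441
GE = 2.1 + 0.441
GE = 2.541

2.541


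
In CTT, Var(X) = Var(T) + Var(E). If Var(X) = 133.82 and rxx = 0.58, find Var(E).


var_true = rxx * var_obs = 0.58 * 133.82 = 77.6156
var_error = var_obs - var_true
var_error = 133.82 - 77.6156
var_error = 56.2044

56.2044


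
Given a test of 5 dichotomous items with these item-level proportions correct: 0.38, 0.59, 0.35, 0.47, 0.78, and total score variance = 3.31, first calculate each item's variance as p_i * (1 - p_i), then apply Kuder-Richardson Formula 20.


For each item, compute p_i * q_i:
  Item 1: 0.38 * 0.62 = 0.2356
  Item 2: 0.59 * 0.41 = 0.2419
  Item 3: 0.35 * 0.65 = 0.2275
  Item 4: 0.47 * 0.53 = 0.2491
  Item 5: 0.78 * 0.22 = 0.1716
Sum(p_i * q_i) = 0.2356 + 0.2419 + 0.2275 + 0.2491 + 0.1716 = 1.1257
KR-20 = (k/(k-1)) * (1 - Sum(p_i*q_i) / Var_total)
= (5/4) * (1 - 1.1257/3.31)
= 1.25 * 0.6599
KR-20 = 0.8249

0.8249


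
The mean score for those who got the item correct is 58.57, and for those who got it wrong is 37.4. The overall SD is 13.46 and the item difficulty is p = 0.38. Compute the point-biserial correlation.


q = 1 - p = 0.62
rpb = ((M1 - M0) / SD) * sqrt(p * q)
rpb = ((58.57 - 37.4) / 13.46) * sqrt(0.38 * 0.62)
rpb = 0.7634

0.7634


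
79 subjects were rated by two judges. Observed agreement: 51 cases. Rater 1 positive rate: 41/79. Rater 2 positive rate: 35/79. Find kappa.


P_o = 51/79 = 0.64557
P_e = (41*35 + 38*44) / 6241 = 0.497837
kappa = (P_o - P_e) / (1 - P_e)
kappa = (0.64557 - 0.497837) / (1 - 0.497837)
kappa = 0.2942

0.2942


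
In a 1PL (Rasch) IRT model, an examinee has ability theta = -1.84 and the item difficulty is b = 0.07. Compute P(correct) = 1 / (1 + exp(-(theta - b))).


theta - b = -1.84 - 0.07 = -1.91
exp(-(theta - b)) = exp(1.91) = 6.7531
P = 1 / (1 + 6.7531)
P = 0.129

0.129


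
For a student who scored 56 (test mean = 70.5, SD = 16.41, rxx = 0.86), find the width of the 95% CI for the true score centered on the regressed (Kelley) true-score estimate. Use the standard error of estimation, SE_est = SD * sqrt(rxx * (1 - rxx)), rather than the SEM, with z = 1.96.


True score estimate = 0.86*56 + 0.14*70.5 = 58.03
SE_est = SD * sqrt(rxx * (1 - rxx)) = 16.41 * sqrt(0.86 * 0.14) = 16.41 * sqrt(0.1204) = 5.694057
CI = T_est +/- z * SE_est, so width = 2 * z * SE_est = 2 * 1.96 * 5.694057
Width = 22.3207

22.3207


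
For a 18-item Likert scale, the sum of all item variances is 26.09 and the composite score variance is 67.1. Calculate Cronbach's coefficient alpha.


alpha = (k/(k-1)) * (1 - sum(si^2)/s_total^2)
= (18/17) * (1 - 26.09/67.1)
alpha = 0.6471

0.6471


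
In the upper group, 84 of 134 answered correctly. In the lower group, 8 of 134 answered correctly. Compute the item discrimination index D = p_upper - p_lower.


p_upper = 84/134 = 0.6269
p_lower = 8/134 = 0.0597
D = 0.6269 - 0.0597 = 0.5672

0.5672


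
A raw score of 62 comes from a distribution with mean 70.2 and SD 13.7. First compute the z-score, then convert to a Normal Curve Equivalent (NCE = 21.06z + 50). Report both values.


z = (X - mean) / SD = (62 - 70.2) / 13.7
z = -8.2 / 13.7
z = -0.5985
NCE = NCE = 21.06z + 50
Carry z at full precision (z = -8.2 / 13.7) into the conversion:
NCE = 21.06 * (-8.2 / 13.7) + 50 = -172.692 / 13.7 + 50
NCE = -12.6053 + 50
NCE = 37.3947

37.3947


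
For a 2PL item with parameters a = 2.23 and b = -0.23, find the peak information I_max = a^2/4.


For 2PL, max info at theta = b = -0.23
I_max = a^2 / 4 = 2.23^2 / 4
= 4.9729 / 4
I_max = 1.2432

1.2432


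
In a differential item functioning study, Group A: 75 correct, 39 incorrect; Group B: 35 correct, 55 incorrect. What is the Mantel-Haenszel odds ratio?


Odds_A = 75/39 = 1.9231
Odds_B = 35/55 = 0.6364
OR = Odds_A / Odds_B = 1.9231 / 0.6364
Exactly, OR = (75 * 55) / (39 * 35) = 4125 / 1365
OR = 3.022

3.022


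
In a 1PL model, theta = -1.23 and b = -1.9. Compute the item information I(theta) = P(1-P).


P = 1/(1+exp(-(-1.23--1.9))) = 0.6615
I = P*(1-P) = 0.6615 * 0.3385
I = 0.2239

0.2239


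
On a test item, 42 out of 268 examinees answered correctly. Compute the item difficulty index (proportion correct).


Item difficulty p = number correct / total examinees
p = 42 / 268
p = 0.1567

0.1567


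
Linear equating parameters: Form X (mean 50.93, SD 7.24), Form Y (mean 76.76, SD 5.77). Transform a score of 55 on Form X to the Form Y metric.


slope = SD_Y / SD_X = 5.77 / 7.24 ~ 0.797
intercept = mean_Y - slope * mean_X = 76.76 - (5.77 / 7.24) * 50.93 ~ 36.1708
Y = slope * X + intercept. To avoid rounding drift from the rounded slope/intercept, evaluate the equivalent form Y = mean_Y + SD_Y * (X - mean_X) / SD_X at full precision:
Y = 76.76 + 5.77 * (55 - 50.93) / 7.24
Y = 76.76 + 5.77 * 4.07 / 7.24
Y = 76.76 + 23.4839 / 7.24
Y = 76.76 + 3.2436
Y = 80.0036

80.0036


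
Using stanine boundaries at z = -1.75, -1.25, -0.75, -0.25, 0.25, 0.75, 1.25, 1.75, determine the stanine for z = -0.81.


Stanine boundaries: [-1.75, -1.25, -0.75, -0.25, 0.25, 0.75, 1.25, 1.75]
z = -0.81
Check each boundary:
  z >= -1.75 -> could be stanine 2
  z >= -1.25 -> could be stanine 3
  z < -0.75
  z < -0.25
  z < 0.25
  z < 0.75
  z < 1.25
  z < 1.75
Highest qualifying boundary gives stanine = 3

3


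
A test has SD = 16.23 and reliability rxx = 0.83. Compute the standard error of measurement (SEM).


SEM = SD * sqrt(1 - rxx)
SEM = 16.23 * sqrt(1 - 0.83)
SEM = 16.23 * sqrt(0.17) = 16.23 * 0.412311
SEM = 6.6918

6.6918


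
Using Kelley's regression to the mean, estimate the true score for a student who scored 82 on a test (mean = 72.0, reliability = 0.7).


T_est = rxx * X + (1 - rxx) * mean
T_est = 0.7 * 82 + 0.3 * 72.0
T_est = 57.4 + 21.6
T_est = 79.0

79.0


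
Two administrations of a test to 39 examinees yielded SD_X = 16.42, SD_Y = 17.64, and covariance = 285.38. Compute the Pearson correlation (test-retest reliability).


r = cov(X,Y) / (SD_X * SD_Y)
r = 285.38 / (16.42 * 17.64)
r = 285.38 / 289.6488
r = 0.9853

0.9853


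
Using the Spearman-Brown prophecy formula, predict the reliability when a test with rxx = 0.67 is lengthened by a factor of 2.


r_new = (n * rxx) / (1 + (n-1) * rxx)
r_new = (2 * 0.67) / (1 + 1 * 0.67)
r_new = 1.34 / 1.67
r_new = 0.8024

0.8024


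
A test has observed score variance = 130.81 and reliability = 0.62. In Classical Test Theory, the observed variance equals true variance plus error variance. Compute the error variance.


var_true = rxx * var_obs = 0.62 * 130.81 = 81.1022
var_error = var_obs - var_true
var_error = 130.81 - 81.1022
var_error = 49.7078

49.7078


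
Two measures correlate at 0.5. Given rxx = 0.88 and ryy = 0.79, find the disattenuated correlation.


r_corrected = rxy / sqrt(rxx * ryy)
= 0.5 / sqrt(0.88 * 0.79)
= 0.5 / sqrt(0.6952)
= 0.5 / 0.833787
r_corrected = 0.5997

0.5997


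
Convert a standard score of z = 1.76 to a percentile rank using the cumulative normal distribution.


CDF(z) = 0.5 * (1 + erf(z/sqrt(2)))
erf(1.2445) = 0.9216
CDF = 0.9608
Percentile rank = 0.9608 * 100 = 96.08

96.08


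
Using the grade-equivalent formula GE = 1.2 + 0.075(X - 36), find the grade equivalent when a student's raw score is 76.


raw - median = 76 - 36 = 40
slope * diff = 0.075 * 40 = 3.0
GE = 1.2 + 3.0
GE = 4.2

4.2


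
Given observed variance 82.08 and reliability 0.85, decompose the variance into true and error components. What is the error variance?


var_true = rxx * var_obs = 0.85 * 82.08 = 69.768
var_error = var_obs - var_true
var_error = 82.08 - 69.768
var_error = 12.312

12.312


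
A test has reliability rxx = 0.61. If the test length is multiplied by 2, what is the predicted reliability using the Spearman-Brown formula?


r_new = (n * rxx) / (1 + (n-1) * rxx)
r_new = (2 * 0.61) / (1 + 1 * 0.61)
r_new = 1.22 / 1.61
r_new = 0.7578

0.7578


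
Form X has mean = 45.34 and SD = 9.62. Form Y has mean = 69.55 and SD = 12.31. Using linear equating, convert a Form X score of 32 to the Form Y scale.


slope = SD_Y / SD_X = 12.31 / 9.62 ~ 1.2796
intercept = mean_Y - slope * mean_X = 69.55 - (12.31 / 9.62) * 45.34 ~ 11.5318
Y = slope * X + intercept. To avoid rounding drift from the rounded slope/intercept, evaluate the equivalent form Y = mean_Y + SD_Y * (X - mean_X) / SD_X at full precision:
Y = 69.55 + 12.31 * (32 - 45.34) / 9.62
Y = 69.55 - 12.31 * 13.34 / 9.62
Y = 69.55 - 164.2154 / 9.62
Y = 69.55 - 17.0702
Y = 52.4798

52.4798


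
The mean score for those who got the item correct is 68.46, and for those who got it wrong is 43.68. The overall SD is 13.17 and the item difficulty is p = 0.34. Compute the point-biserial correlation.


q = 1 - p = 0.66
rpb = ((M1 - M0) / SD) * sqrt(p * q)
rpb = ((68.46 - 43.68) / 13.17) * sqrt(0.34 * 0.66)
rpb = 0.8913

0.8913


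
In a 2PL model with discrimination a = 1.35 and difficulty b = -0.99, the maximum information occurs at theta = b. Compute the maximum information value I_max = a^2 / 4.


For 2PL, max info at theta = b = -0.99
I_max = a^2 / 4 = 1.35^2 / 4
= 1.8225 / 4
I_max = 0.4556

0.4556


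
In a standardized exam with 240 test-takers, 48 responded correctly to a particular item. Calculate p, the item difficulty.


Item difficulty p = number correct / total examinees
p = 48 / 240
p = 0.2

0.2


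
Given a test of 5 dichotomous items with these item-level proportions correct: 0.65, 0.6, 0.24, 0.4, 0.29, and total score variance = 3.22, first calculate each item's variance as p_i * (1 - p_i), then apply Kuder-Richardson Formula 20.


For each item, compute p_i * q_i:
  Item 1: 0.65 * 0.35 = 0.2275
  Item 2: 0.6 * 0.4 = 0.24
  Item 3: 0.24 * 0.76 = 0.1824
  Item 4: 0.4 * 0.6 = 0.24
  Item 5: 0.29 * 0.71 = 0.2059
Sum(p_i * q_i) = 0.2275 + 0.24 + 0.1824 + 0.24 + 0.2059 = 1.0958
KR-20 = (k/(k-1)) * (1 - Sum(p_i*q_i) / Var_total)
= (5/4) * (1 - 1.0958/3.22)
= 1.25 * 0.6597
KR-20 = 0.8246

0.8246


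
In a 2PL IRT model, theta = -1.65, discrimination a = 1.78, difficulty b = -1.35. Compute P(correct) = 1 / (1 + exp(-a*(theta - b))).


a*(theta - b) = 1.78 * (-1.65 - -1.35) = -0.534
exp(--0.534) = 1.7057
P = 1 / (1 + 1.7057)
P = 0.3696

0.3696


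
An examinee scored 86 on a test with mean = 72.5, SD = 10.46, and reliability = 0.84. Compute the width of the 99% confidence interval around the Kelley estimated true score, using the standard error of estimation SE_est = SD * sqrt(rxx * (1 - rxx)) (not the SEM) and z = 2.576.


True score estimate = 0.84*86 + 0.16*72.5 = 83.84
SE_est = SD * sqrt(rxx * (1 - rxx)) = 10.46 * sqrt(0.84 * 0.16) = 10.46 * sqrt(0.1344) = 3.834699
CI = T_est +/- z * SE_est, so width = 2 * z * SE_est = 2 * 2.576 * 3.834699
Width = 19.7564

19.7564


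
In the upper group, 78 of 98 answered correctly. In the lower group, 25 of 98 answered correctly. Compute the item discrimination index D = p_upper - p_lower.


p_upper = 78/98 = 0.7959
p_lower = 25/98 = 0.2551
D = 0.7959 - 0.2551 = 0.5408

0.5408


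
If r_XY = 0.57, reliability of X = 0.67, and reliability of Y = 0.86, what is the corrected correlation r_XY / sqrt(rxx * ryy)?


r_corrected = rxy / sqrt(rxx * ryy)
= 0.57 / sqrt(0.67 * 0.86)
= 0.57 / sqrt(0.5762)
= 0.57 / 0.759078
r_corrected = 0.7509

0.7509


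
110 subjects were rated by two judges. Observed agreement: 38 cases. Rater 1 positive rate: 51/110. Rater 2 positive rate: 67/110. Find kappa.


P_o = 38/110 = 0.345455
P_e = (51*67 + 59*43) / 12100 = 0.492066
kappa = (P_o - P_e) / (1 - P_e)
kappa = (0.345455 - 0.492066) / (1 - 0.492066)
kappa = -0.2886

-0.2886


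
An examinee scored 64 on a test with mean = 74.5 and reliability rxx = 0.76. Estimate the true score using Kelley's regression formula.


T_est = rxx * X + (1 - rxx) * mean
T_est = 0.76 * 64 + 0.24 * 74.5
T_est = 48.64 + 17.88
T_est = 66.52

66.52


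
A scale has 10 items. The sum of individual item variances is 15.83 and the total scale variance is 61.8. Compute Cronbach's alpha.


alpha = (k/(k-1)) * (1 - sum(si^2)/s_total^2)
= (10/9) * (1 - 15.83/61.8)
alpha = 0.8265

0.8265


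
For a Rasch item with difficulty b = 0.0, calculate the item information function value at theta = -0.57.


P = 1/(1+exp(-(-0.57-0.0))) = 0.3612
I = P*(1-P) = 0.3612 * 0.6388
I = 0.2307

0.2307


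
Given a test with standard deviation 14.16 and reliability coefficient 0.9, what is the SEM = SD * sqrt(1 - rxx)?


SEM = SD * sqrt(1 - rxx)
SEM = 14.16 * sqrt(1 - 0.9)
SEM = 14.16 * sqrt(0.1) = 14.16 * 0.316228
SEM = 4.4778

4.4778


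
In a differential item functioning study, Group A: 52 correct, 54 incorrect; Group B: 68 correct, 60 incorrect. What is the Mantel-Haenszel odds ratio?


Odds_A = 52/54 = 0.963
Odds_B = 68/60 = 1.1333
OR = Odds_A / Odds_B = 0.963 / 1.1333
Exactly, OR = (52 * 60) / (54 * 68) = 3120 / 3672
OR = 0.8497

0.8497


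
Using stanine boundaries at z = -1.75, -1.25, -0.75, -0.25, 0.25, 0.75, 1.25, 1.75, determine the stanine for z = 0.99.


Stanine boundaries: [-1.75, -1.25, -0.75, -0.25, 0.25, 0.75, 1.25, 1.75]
z = 0.99
Check each boundary:
  z >= -1.75 -> could be stanine 2
  z >= -1.25 -> could be stanine 3
  z >= -0.75 -> could be stanine 4
  z >= -0.25 -> could be stanine 5
  z >= 0.25 -> could be stanine 6
  z >= 0.75 -> could be stanine 7
  z < 1.25
  z < 1.75
Highest qualifying boundary gives stanine = 7

7


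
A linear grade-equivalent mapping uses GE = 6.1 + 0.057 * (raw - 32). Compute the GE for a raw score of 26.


raw - median = 26 - 32 = -6
slope * diff = 0.057 * -6 = -0.342
GE = 6.1 + -0.342
GE = 5.758

5.758


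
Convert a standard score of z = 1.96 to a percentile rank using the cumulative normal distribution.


CDF(z) = 0.5 * (1 + erf(z/sqrt(2)))
erf(1.3859) = 0.95
CDF = 0.975
Percentile rank = 0.975 * 100 = 97.5

97.5


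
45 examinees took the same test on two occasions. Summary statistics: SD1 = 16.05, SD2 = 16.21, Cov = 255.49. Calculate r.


r = cov(X,Y) / (SD_X * SD_Y)
r = 255.49 / (16.05 * 16.21)
r = 255.49 / 260.1705
r = 0.982

0.982


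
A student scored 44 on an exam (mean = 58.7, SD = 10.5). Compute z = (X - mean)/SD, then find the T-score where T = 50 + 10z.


z = (X - mean) / SD = (44 - 58.7) / 10.5
z = -14.7 / 10.5
z = -1.4
T-score = T = 50 + 10z
Carry z at full precision (z = -14.7 / 10.5) into the conversion:
T-score = 50 + 10 * (-14.7 / 10.5) = 50 + -147 / 10.5
T-score = 50 + -14.0
T-score = 36.0

36.0


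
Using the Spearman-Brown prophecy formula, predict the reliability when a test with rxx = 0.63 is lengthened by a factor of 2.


r_new = (n * rxx) / (1 + (n-1) * rxx)
r_new = (2 * 0.63) / (1 + 1 * 0.63)
r_new = 1.26 / 1.63
r_new = 0.773

0.773


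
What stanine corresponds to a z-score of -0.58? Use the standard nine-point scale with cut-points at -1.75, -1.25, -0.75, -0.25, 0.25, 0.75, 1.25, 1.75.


Stanine boundaries: [-1.75, -1.25, -0.75, -0.25, 0.25, 0.75, 1.25, 1.75]
z = -0.58
Check each boundary:
  z >= -1.75 -> could be stanine 2
  z >= -1.25 -> could be stanine 3
  z >= -0.75 -> could be stanine 4
  z < -0.25
  z < 0.25
  z < 0.75
  z < 1.25
  z < 1.75
Highest qualifying boundary gives stanine = 4

4


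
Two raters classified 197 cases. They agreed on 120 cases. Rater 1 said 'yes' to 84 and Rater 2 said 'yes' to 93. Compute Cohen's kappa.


P_o = 120/197 = 0.609137
P_e = (84*93 + 113*104) / 38809 = 0.50411
kappa = (P_o - P_e) / (1 - P_e)
kappa = (0.609137 - 0.50411) / (1 - 0.50411)
kappa = 0.2118

0.2118


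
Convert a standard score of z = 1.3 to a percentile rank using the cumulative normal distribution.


CDF(z) = 0.5 * (1 + erf(z/sqrt(2)))
erf(0.9192) = 0.8064
CDF = 0.9032
Percentile rank = 0.9032 * 100 = 90.32

90.32


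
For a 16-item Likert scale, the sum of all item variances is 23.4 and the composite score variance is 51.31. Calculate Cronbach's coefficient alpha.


alpha = (k/(k-1)) * (1 - sum(si^2)/s_total^2)
= (16/15) * (1 - 23.4/51.31)
alpha = 0.5802

0.5802


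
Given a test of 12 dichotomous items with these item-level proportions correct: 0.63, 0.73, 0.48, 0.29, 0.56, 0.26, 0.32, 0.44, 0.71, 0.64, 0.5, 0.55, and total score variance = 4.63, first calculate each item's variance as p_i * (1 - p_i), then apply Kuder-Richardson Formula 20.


For each item, compute p_i * q_i:
  Item 1: 0.63 * 0.37 = 0.2331
  Item 2: 0.73 * 0.27 = 0.1971
  Item 3: 0.48 * 0.52 = 0.2496
  Item 4: 0.29 * 0.71 = 0.2059
  Item 5: 0.56 * 0.44 = 0.2464
  Item 6: 0.26 * 0.74 = 0.1924
  Item 7: 0.32 * 0.68 = 0.2176
  Item 8: 0.44 * 0.56 = 0.2464
  Item 9: 0.71 * 0.29 = 0.2059
  Item 10: 0.64 * 0.36 = 0.2304
  Item 11: 0.5 * 0.5 = 0.25
  Item 12: 0.55 * 0.45 = 0.2475
Sum(p_i * q_i) = 0.2331 + 0.1971 + 0.2496 + 0.2059 + 0.2464 + 0.1924 + 0.2176 + 0.2464 + 0.2059 + 0.2304 + 0.25 + 0.2475 = 2.7223
KR-20 = (k/(k-1)) * (1 - Sum(p_i*q_i) / Var_total)
= (12/11) * (1 - 2.7223/4.63)
= 1.0909 * 0.412
KR-20 = 0.4495

0.4495


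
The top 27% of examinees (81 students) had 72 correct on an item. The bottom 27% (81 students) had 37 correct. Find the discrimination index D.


p_upper = 72/81 = 0.8889
p_lower = 37/81 = 0.4568
D = 0.8889 - 0.4568 = 0.4321

0.4321


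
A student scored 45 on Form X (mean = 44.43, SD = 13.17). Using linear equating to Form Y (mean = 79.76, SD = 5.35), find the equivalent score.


slope = SD_Y / SD_X = 5.35 / 13.17 ~ 0.4062
intercept = mean_Y - slope * mean_X = 79.76 - (5.35 / 13.17) * 44.43 ~ 61.7114
Y = slope * X + intercept. To avoid rounding drift from the rounded slope/intercept, evaluate the equivalent form Y = mean_Y + SD_Y * (X - mean_X) / SD_X at full precision:
Y = 79.76 + 5.35 * (45 - 44.43) / 13.17
Y = 79.76 + 5.35 * 0.57 / 13.17
Y = 79.76 + 3.0495 / 13.17
Y = 79.76 + 0.2315
Y = 79.9915

79.9915


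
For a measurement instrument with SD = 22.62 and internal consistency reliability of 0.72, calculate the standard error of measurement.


SEM = SD * sqrt(1 - rxx)
SEM = 22.62 * sqrt(1 - 0.72)
SEM = 22.62 * sqrt(0.28) = 22.62 * 0.52915
SEM = 11.9694

11.9694


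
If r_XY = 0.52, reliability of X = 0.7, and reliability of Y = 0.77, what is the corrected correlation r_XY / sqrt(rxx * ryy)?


r_corrected = rxy / sqrt(rxx * ryy)
= 0.52 / sqrt(0.7 * 0.77)
= 0.52 / sqrt(0.539)
= 0.52 / 0.734166
r_corrected = 0.7083

0.7083


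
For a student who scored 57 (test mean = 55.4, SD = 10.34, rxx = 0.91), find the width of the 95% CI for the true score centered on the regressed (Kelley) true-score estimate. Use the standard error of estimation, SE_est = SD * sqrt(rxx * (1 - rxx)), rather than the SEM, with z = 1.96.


True score estimate = 0.91*57 + 0.09*55.4 = 56.856
SE_est = SD * sqrt(rxx * (1 - rxx)) = 10.34 * sqrt(0.91 * 0.09) = 10.34 * sqrt(0.0819) = 2.959119
CI = T_est +/- z * SE_est, so width = 2 * z * SE_est = 2 * 1.96 * 2.959119
Width = 11.5997

11.5997
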